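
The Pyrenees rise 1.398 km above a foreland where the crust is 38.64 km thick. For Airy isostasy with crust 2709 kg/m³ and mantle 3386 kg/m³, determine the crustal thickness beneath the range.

Root depth r = h ρ_c / (ρ_m − ρ_c) = 1.398 km × 2709 / 677 = 5.594 km.
Total thickness = T + h + r = 38.64 km + 1.398 km + 5.594 km = 45.6 km.

45.6 km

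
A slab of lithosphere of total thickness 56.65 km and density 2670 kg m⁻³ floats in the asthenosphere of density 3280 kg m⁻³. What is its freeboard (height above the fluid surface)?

10.5 km

Floating equilibrium: submerged depth d = t ρ_obj/ρ_fluid = 56.65 km × 2670/3280 = 46.11 km.
Freeboard = t − d = 56.65 km − 46.11 km = 10.5 km.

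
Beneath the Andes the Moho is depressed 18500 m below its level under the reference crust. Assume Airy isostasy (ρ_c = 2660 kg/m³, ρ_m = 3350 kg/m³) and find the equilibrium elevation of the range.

Isostatic balance requires: ρ_c h = (ρ_m − ρ_c) r.
h = r (ρ_m − ρ_c) / ρ_c = 18500 m × (3350 − 2660) / 2660 = 4800 m.

4800 m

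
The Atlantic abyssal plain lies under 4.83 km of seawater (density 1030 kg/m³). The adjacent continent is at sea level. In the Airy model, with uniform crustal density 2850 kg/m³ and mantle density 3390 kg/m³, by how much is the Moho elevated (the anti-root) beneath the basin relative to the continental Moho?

Isostatic balance requires: replacing crust with seawater at the top is compensated by replacing crust with mantle at the base: d (ρ_c − ρ_w) = a (ρ_m − ρ_c).
a = d (ρ_c − ρ_w)/(ρ_m − ρ_c) = 4.83 km × 1820/540 = 16.3 km.

16.3 km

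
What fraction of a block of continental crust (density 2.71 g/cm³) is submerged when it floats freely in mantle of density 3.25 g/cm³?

Submerged fraction = ρ_obj/ρ_fluid = 2.71/3.25 = 0.834.

0.834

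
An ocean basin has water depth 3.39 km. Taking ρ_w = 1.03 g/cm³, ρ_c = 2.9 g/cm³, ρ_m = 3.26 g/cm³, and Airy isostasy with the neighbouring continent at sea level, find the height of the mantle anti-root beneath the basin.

Balancing pressure at the compensation depth: replacing crust with seawater at the top is compensated by replacing crust with mantle at the base: d (ρ_c − ρ_w) = a (ρ_m − ρ_c).
a = d (ρ_c − ρ_w)/(ρ_m − ρ_c) = 3.39 km × 1.87/0.36 = 17.6 km.

17.6 km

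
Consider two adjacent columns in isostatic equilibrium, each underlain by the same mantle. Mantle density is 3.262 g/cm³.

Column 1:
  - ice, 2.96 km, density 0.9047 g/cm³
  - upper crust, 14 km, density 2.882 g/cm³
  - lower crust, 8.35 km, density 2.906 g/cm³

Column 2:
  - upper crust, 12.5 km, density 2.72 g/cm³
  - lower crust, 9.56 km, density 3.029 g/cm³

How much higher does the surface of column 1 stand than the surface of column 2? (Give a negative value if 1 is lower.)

For any compensation level in the mantle, the mantle terms cancel and isostasy reduces to e = (Σt_1 − Σt_2) − (Σ(ρt)_1 − Σ(ρt)_2) / ρ_m.
Σt_1 = 25.31 km; Σt_2 = 22.06 km; Σ(ρt)_1 = 67.291012; Σ(ρt)_2 = 62.95724 (in km·g/cm³).
e = (25.31 − 22.06) − (67.291012 − 62.95724) / 3.262 = 1.92 km.

1.92 km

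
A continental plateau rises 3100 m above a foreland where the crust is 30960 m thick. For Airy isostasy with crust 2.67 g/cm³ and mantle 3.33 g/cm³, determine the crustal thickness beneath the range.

46600 m

Root depth r = h ρ_c / (ρ_m − ρ_c) = 3100 m × 2.67 / 0.66 = 12540 m.
Total thickness = T + h + r = 30960 m + 3100 m + 12540 m = 46600 m.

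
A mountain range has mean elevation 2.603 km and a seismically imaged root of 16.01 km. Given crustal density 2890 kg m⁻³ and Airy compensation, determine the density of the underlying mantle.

Airy balance: ρ_c h = (ρ_m − ρ_c) r → ρ_m = ρ_c (1 + h/r).
ρ_m = 2890 × (1 + 2.603 km/16.01 km) = 3360 kg m⁻³.

3360 kg m⁻³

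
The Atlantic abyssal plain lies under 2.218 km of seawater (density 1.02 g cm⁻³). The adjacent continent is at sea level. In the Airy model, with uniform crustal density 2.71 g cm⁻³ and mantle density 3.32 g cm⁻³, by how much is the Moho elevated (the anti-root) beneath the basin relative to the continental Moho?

By Archimedes' principle applied to the lithosphere: replacing crust with seawater at the top is compensated by replacing crust with mantle at the base: d (ρ_c − ρ_w) = a (ρ_m − ρ_c).
a = d (ρ_c − ρ_w)/(ρ_m − ρ_c) = 2.218 km × 1.69/0.61 = 6.14 km.

6.14 km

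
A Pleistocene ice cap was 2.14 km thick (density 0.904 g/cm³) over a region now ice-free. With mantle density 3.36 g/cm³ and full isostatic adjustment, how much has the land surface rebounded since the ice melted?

Removing the load lets mantle flow back in; uplift u satisfies ρ_ice t = ρ_m u.
u = t ρ_ice/ρ_m = 2.14 km × 0.904/3.36 = 0.576 km.

0.576 km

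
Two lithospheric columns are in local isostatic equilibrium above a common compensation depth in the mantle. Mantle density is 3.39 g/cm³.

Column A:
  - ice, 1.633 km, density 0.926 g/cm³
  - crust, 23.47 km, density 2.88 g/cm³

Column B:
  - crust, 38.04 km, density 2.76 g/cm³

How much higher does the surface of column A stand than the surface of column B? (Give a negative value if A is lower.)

For any compensation level in the mantle, the mantle terms cancel and isostasy reduces to e = (Σt_A − Σt_B) − (Σ(ρt)_A − Σ(ρt)_B) / ρ_m.
Σt_A = 25.103 km; Σt_B = 38.04 km; Σ(ρt)_A = 69.105758; Σ(ρt)_B = 104.9904 (in km·g/cm³).
e = (25.103 − 38.04) − (69.105758 − 104.9904) / 3.39 = −2.35 km.

−2.35 km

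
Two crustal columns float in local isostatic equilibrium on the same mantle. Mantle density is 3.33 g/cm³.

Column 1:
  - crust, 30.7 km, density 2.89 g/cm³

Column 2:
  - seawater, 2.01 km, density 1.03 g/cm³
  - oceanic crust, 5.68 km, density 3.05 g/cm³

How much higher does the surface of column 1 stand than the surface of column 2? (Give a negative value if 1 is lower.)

For any compensation level in the mantle, the mantle terms cancel and isostasy reduces to e = (Σt_1 − Σt_2) − (Σ(ρt)_1 − Σ(ρt)_2) / ρ_m.
Σt_1 = 30.7 km; Σt_2 = 7.69 km; Σ(ρt)_1 = 88.723; Σ(ρt)_2 = 19.3943 (in km·g/cm³).
e = (30.7 − 7.69) − (88.723 − 19.3943) / 3.33 = 2.19 km.

2.19 km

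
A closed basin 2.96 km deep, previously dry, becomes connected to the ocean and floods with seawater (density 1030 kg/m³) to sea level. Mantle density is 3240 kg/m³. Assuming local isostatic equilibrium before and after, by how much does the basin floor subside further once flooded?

1.38 km

After flooding the water column is d + s deep. Its weight must equal the weight of mantle displaced by the extra subsidence s: (d + s) ρ_w = s ρ_m.
s = d ρ_w / (ρ_m − ρ_w) = 2.96 km × 1030/(3240 − 1030) = 1.38 km.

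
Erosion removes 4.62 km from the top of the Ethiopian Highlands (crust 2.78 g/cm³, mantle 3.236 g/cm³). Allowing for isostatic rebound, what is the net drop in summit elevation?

0.651 km

Rebound u = e ρ_c/ρ_m = 4.62 km × 2.78/3.236 = 3.969 km.
Net surface drop = e − u = 4.62 km − 3.969 km = e (ρ_m − ρ_c)/ρ_m = 0.651 km.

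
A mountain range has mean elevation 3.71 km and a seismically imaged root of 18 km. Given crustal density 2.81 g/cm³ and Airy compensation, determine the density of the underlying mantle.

3.39 g/cm³

Airy balance: ρ_c h = (ρ_m − ρ_c) r → ρ_m = ρ_c (1 + h/r).
ρ_m = 2.81 × (1 + 3.71 km/18 km) = 3.39 g/cm³.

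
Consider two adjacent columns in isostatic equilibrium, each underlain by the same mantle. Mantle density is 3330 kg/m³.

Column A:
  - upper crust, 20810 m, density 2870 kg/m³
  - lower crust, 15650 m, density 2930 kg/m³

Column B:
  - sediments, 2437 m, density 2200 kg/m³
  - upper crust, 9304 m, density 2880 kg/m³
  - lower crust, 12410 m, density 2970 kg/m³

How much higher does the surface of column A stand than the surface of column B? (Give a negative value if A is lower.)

1330 m

For any compensation level in the mantle, the mantle terms cancel and isostasy reduces to e = (Σt_A − Σt_B) − (Σ(ρt)_A − Σ(ρt)_B) / ρ_m.
Σt_A = 36460 m; Σt_B = 24151 m; Σ(ρt)_A = 105579200; Σ(ρt)_B = 69014620 (in m·kg/m³).
e = (36460 − 24151) − (105579200 − 69014620) / 3330 = 1330 m.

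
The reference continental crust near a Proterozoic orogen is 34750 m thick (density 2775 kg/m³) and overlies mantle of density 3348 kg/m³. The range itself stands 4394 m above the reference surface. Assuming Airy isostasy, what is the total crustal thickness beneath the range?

Root depth r = h ρ_c / (ρ_m − ρ_c) = 4394 m × 2775 / 573 = 21280 m.
Total thickness = T + h + r = 34750 m + 4394 m + 21280 m = 60400 m.

60400 m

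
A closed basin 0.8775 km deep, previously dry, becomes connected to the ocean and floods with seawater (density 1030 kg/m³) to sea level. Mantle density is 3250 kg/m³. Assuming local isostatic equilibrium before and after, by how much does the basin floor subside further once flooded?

0.407 km

After flooding the water column is d + s deep. Its weight must equal the weight of mantle displaced by the extra subsidence s: (d + s) ρ_w = s ρ_m.
s = d ρ_w / (ρ_m − ρ_w) = 0.8775 km × 1030/(3250 − 1030) = 0.407 km.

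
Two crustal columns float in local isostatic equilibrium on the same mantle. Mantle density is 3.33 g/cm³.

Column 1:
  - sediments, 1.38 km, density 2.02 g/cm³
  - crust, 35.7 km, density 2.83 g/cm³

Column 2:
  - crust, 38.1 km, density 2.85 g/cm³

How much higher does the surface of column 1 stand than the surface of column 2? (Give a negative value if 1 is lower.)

0.411 km

For any compensation level in the mantle, the mantle terms cancel and isostasy reduces to e = (Σt_1 − Σt_2) − (Σ(ρt)_1 − Σ(ρt)_2) / ρ_m.
Σt_1 = 37.08 km; Σt_2 = 38.1 km; Σ(ρt)_1 = 103.8186; Σ(ρt)_2 = 108.585 (in km·g/cm³).
e = (37.08 − 38.1) − (103.8186 − 108.585) / 3.33 = 0.411 km.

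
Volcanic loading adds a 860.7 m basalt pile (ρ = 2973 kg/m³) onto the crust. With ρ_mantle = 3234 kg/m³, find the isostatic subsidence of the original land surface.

Subaerial loading: s = t ρ_load / ρ_m.
s = 860.7 m × 2973/3234 = 791 m.

791 m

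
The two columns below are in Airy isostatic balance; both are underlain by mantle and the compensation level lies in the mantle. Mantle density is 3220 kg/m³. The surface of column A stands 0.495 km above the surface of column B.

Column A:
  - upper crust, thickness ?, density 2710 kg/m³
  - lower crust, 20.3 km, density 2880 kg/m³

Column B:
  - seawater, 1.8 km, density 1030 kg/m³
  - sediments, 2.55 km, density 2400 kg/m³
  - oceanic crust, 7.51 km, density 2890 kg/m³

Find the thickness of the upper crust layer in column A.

Take the compensation level at the base of the deeper column (depth z_c below the surface of column A) and equate Σ ρ_i t_i down to z_c; mantle fills any gap and the z_c terms cancel.
Column A: x×2710 + 20.3×2880 + (z_c − 20.3 − x)×3220
Column B: 0.495×0 + 1.8×1030 + 2.55×2400 + 7.51×2890 + (z_c − 0.495 − 11.86)×3220
The z_c×3220 term appears on both sides and cancels. Collect the known terms of each column as K = Σ(ρt)_known − 3220 × (depth of known layers): K_A = 58464 − 3220×20.3 = −6902; K_B = 29677.9 − 3220×(0.495 + 11.86) = −10105.2.
Balance: K_A − x×(3220 − 2710) = K_B, so x = (K_A − K_B)/(3220 − 2710) = 3203.2/510 = 6.28 km.

6.28 km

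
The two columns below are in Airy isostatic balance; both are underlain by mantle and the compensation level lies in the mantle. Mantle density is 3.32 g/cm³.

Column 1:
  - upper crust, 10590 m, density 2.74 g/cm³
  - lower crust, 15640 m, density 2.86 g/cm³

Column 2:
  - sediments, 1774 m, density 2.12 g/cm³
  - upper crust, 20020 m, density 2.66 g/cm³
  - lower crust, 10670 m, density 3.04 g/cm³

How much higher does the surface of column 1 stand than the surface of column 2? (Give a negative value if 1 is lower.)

−1500 m

For any compensation level in the mantle, the mantle terms cancel and isostasy reduces to e = (Σt_1 − Σt_2) − (Σ(ρt)_1 − Σ(ρt)_2) / ρ_m.
Σt_1 = 26230 m; Σt_2 = 32464 m; Σ(ρt)_1 = 73747; Σ(ρt)_2 = 89450.88 (in m·g/cm³).
e = (26230 − 32464) − (73747 − 89450.88) / 3.32 = −1500 m.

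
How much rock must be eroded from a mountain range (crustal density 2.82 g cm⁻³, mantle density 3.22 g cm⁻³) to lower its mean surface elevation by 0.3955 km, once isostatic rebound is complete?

3.18 km

Net drop Δ = e − u = e − e ρ_c/ρ_m = e (ρ_m − ρ_c)/ρ_m.
e = Δ ρ_m/(ρ_m − ρ_c) = 0.3955 km × 3.22/0.4 = 3.18 km.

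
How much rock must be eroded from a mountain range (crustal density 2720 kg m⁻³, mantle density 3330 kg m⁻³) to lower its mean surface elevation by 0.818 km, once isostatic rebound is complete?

4.47 km

Net drop Δ = e − u = e − e ρ_c/ρ_m = e (ρ_m − ρ_c)/ρ_m.
e = Δ ρ_m/(ρ_m − ρ_c) = 0.818 km × 3330/610 = 4.47 km.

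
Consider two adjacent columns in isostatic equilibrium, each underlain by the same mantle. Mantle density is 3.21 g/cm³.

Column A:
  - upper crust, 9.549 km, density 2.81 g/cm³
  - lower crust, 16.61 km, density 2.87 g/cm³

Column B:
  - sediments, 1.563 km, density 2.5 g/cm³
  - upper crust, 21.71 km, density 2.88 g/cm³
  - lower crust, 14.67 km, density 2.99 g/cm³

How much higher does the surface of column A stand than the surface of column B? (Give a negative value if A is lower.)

For any compensation level in the mantle, the mantle terms cancel and isostasy reduces to e = (Σt_A − Σt_B) − (Σ(ρt)_A − Σ(ρt)_B) / ρ_m.
Σt_A = 26.159 km; Σt_B = 37.943 km; Σ(ρt)_A = 74.50339; Σ(ρt)_B = 110.2956 (in km·g/cm³).
e = (26.159 − 37.943) − (74.50339 − 110.2956) / 3.21 = −0.634 km.

−0.634 km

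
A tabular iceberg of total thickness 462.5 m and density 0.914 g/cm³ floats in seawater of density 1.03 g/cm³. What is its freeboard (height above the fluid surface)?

Floating equilibrium: submerged depth d = t ρ_obj/ρ_fluid = 462.5 m × 0.914/1.03 = 410.4 m.
Freeboard = t − d = 462.5 m − 410.4 m = 52.1 m.

52.1 m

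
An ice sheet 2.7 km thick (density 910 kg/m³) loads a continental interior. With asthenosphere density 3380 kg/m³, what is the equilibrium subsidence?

0.727 km

Isostatic balance requires: the ice load ρ_ice t is balanced by mantle displaced below, ρ_m s.
s = t ρ_ice / ρ_m = 2.7 km × 910/3380 = 0.727 km.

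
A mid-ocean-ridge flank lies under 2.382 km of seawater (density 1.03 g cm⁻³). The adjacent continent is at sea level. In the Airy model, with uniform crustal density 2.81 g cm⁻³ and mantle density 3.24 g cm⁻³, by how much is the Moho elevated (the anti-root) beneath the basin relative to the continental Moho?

9.86 km

By Archimedes' principle applied to the lithosphere: replacing crust with seawater at the top is compensated by replacing crust with mantle at the base: d (ρ_c − ρ_w) = a (ρ_m − ρ_c).
a = d (ρ_c − ρ_w)/(ρ_m − ρ_c) = 2.382 km × 1.78/0.43 = 9.86 km.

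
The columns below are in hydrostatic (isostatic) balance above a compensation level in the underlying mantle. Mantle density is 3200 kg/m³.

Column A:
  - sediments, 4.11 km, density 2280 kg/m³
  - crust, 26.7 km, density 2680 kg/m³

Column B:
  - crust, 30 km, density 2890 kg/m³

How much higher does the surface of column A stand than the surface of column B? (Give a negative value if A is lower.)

For any compensation level in the mantle, the mantle terms cancel and isostasy reduces to e = (Σt_A − Σt_B) − (Σ(ρt)_A − Σ(ρt)_B) / ρ_m.
Σt_A = 30.81 km; Σt_B = 30 km; Σ(ρt)_A = 80926.8; Σ(ρt)_B = 86700 (in km·kg/m³).
e = (30.81 − 30) − (80926.8 − 86700) / 3200 = 2.61 km.

2.61 km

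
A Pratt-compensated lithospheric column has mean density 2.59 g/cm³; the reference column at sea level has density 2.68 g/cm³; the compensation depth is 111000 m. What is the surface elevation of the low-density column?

3860 m

ρ_ref D = ρ (D + h) → h = D (ρ_ref − ρ)/ρ.
h = 111000 m × (2.68 − 2.59)/2.59 = 3860 m.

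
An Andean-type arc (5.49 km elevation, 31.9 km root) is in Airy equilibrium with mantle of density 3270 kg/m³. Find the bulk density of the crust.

2790 kg/m³

ρ_c h = (ρ_m − ρ_c) r → ρ_c (h + r) = ρ_m r → ρ_c = ρ_m r / (h + r).
ρ_c = 3270 × 31.9 km / (5.49 km + 31.9 km) = 2790 kg/m³.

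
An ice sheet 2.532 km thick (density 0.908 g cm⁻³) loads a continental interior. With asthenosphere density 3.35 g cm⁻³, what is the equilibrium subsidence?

Isostatic balance requires: the ice load ρ_ice t is balanced by mantle displaced below, ρ_m s.
s = t ρ_ice / ρ_m = 2.532 km × 0.908/3.35 = 0.686 km.

0.686 km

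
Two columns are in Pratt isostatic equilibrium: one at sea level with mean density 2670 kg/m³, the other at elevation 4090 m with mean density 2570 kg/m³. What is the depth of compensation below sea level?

105000 m

ρ_ref D = ρ (D + h) → D (ρ_ref − ρ) = ρ h.
D = ρ h/(ρ_ref − ρ) = 2570 × 4090 m/(2670 − 2570) = 105000 m.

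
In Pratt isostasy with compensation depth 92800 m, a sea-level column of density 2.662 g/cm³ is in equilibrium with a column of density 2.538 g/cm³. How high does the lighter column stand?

4530 m

ρ_ref D = ρ (D + h) → h = D (ρ_ref − ρ)/ρ.
h = 92800 m × (2.662 − 2.538)/2.538 = 4530 m.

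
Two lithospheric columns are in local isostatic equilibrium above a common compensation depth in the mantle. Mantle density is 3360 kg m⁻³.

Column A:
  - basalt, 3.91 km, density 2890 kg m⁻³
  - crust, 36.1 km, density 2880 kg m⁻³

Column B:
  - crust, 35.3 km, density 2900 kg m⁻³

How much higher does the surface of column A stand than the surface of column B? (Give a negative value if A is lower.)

For any compensation level in the mantle, the mantle terms cancel and isostasy reduces to e = (Σt_A − Σt_B) − (Σ(ρt)_A − Σ(ρt)_B) / ρ_m.
Σt_A = 40.01 km; Σt_B = 35.3 km; Σ(ρt)_A = 115267.9; Σ(ρt)_B = 102370 (in km·kg m⁻³).
e = (40.01 − 35.3) − (115267.9 − 102370) / 3360 = 0.871 km.

0.871 km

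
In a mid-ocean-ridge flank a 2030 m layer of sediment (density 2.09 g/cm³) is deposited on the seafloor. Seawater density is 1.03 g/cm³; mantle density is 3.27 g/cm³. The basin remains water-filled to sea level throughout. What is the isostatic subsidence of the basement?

961 m

Submarine loading: the sediment displaces seawater, and the subsidence is in turn flooded, so s (ρ_m − ρ_w) = t (ρ_sed − ρ_w).
s = 2030 m × (2.09 − 1.03) / (3.27 − 1.03) = 961 m.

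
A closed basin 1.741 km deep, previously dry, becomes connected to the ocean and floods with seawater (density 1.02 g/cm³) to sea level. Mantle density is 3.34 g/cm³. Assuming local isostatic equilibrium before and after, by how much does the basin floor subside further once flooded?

0.765 km

After flooding the water column is d + s deep. Its weight must equal the weight of mantle displaced by the extra subsidence s: (d + s) ρ_w = s ρ_m.
s = d ρ_w / (ρ_m − ρ_w) = 1.741 km × 1.02/(3.34 − 1.02) = 0.765 km.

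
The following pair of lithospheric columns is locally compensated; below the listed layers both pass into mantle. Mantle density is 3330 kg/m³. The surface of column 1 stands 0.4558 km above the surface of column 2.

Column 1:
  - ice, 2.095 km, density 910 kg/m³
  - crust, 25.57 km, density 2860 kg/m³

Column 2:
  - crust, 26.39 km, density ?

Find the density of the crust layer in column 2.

2740 kg/m³

Take the compensation level at the base of the deeper column (depth z_c below the surface of column 1) and equate Σ ρ_i t_i down to z_c; mantle fills any gap and the z_c terms cancel.
Column 1: 2.095×910 + 25.57×2860 + (z_c − 27.665)×3330
Column 2: 0.4558×0 + 26.39×ρ + (z_c − 0.4558 − 26.39)×3330
The z_c×3330 term appears on both sides and cancels. Collect the known terms of each column as K = Σ(ρt)_known − 3330 × (depth of known layers): K_1 = 75036.65 − 3330×27.665 = −17087.8; K_2 = 0 − 3330×(0.4558 + 26.39) = −89396.514.
Balance: K_1 = K_2 + 26.39×ρ, so ρ = (K_1 − K_2)/26.39 = 72308.7/26.39 = 2740 kg/m³.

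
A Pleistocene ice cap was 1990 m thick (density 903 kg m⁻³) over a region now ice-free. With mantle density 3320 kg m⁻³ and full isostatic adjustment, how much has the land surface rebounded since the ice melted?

541 m

Removing the load lets mantle flow back in; uplift u satisfies ρ_ice t = ρ_m u.
u = t ρ_ice/ρ_m = 1990 m × 903/3320 = 541 m.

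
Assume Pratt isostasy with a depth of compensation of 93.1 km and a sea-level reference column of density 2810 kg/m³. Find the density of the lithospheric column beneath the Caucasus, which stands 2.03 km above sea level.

2750 kg/m³

Pratt balance: ρ_ref D = ρ (D + h).
ρ = ρ_ref D/(D + h) = 2810 × 93.1 km/(93.1 km + 2.03 km) = 2750 kg/m³.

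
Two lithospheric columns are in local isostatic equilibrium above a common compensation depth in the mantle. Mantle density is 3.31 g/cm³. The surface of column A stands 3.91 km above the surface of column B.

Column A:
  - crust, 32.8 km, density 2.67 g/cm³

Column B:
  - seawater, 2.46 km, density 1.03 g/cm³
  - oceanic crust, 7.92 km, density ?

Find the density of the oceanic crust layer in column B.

Take the compensation level at the base of the deeper column (depth z_c below the surface of column A) and equate Σ ρ_i t_i down to z_c; mantle fills any gap and the z_c terms cancel.
Column A: 32.8×2.67 + (z_c − 32.8)×3.31
Column B: 3.91×0 + 2.46×1.03 + 7.92×ρ + (z_c − 3.91 − 10.38)×3.31
The z_c×3.31 term appears on both sides and cancels. Collect the known terms of each column as K = Σ(ρt)_known − 3.31 × (depth of known layers): K_A = 87.576 − 3.31×32.8 = −20.992; K_B = 2.5338 − 3.31×(3.91 + 10.38) = −44.7661.
Balance: K_A = K_B + 7.92×ρ, so ρ = (K_A − K_B)/7.92 = 23.7741/7.92 = 3 g/cm³.

3 g/cm³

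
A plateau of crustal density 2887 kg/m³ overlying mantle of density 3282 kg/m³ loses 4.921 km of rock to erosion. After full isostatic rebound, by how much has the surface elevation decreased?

0.592 km

Rebound u = e ρ_c/ρ_m = 4.921 km × 2887/3282 = 4.329 km.
Net surface drop = e − u = 4.921 km − 4.329 km = e (ρ_m − ρ_c)/ρ_m = 0.592 km.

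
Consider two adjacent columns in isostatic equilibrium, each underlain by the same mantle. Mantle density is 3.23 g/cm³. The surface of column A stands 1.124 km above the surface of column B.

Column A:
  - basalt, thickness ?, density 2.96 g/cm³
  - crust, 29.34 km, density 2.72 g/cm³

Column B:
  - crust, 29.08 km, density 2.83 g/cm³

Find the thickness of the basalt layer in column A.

1.11 km

Take the compensation level at the base of the deeper column (depth z_c below the surface of column A) and equate Σ ρ_i t_i down to z_c; mantle fills any gap and the z_c terms cancel.
Column A: x×2.96 + 29.34×2.72 + (z_c − 29.34 − x)×3.23
Column B: 1.124×0 + 29.08×2.83 + (z_c − 1.124 − 29.08)×3.23
The z_c×3.23 term appears on both sides and cancels. Collect the known terms of each column as K = Σ(ρt)_known − 3.23 × (depth of known layers): K_A = 79.8048 − 3.23×29.34 = −14.9634; K_B = 82.2964 − 3.23×(1.124 + 29.08) = −15.26252.
Balance: K_A − x×(3.23 − 2.96) = K_B, so x = (K_A − K_B)/(3.23 − 2.96) = 0.29912/0.27 = 1.11 km.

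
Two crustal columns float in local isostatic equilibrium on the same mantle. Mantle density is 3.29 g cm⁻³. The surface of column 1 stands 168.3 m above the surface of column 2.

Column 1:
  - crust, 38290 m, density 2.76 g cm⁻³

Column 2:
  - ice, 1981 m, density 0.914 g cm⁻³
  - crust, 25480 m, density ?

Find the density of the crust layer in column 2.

2.7 g cm⁻³

Take the compensation level at the base of the deeper column (depth z_c below the surface of column 1) and equate Σ ρ_i t_i down to z_c; mantle fills any gap and the z_c terms cancel.
Column 1: 38290×2.76 + (z_c − 38290)×3.29
Column 2: 168.3×0 + 1981×0.914 + 25480×ρ + (z_c − 168.3 − 27461)×3.29
The z_c×3.29 term appears on both sides and cancels. Collect the known terms of each column as K = Σ(ρt)_known − 3.29 × (depth of known layers): K_1 = 105680.4 − 3.29×38290 = −20293.7; K_2 = 1810.634 − 3.29×(168.3 + 27461) = −89089.763.
Balance: K_1 = K_2 + 25480×ρ, so ρ = (K_1 − K_2)/25480 = 68796.1/25480 = 2.7 g cm⁻³.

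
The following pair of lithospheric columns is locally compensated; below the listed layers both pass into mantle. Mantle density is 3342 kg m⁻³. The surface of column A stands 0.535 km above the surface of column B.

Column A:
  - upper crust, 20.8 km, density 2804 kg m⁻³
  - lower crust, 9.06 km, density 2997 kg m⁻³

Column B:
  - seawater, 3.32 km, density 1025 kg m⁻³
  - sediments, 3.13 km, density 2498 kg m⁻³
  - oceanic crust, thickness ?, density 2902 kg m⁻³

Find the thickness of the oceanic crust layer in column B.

4.99 km

Take the compensation level at the base of the deeper column (depth z_c below the surface of column A) and equate Σ ρ_i t_i down to z_c; mantle fills any gap and the z_c terms cancel.
Column A: 20.8×2804 + 9.06×2997 + (z_c − 29.86)×3342
Column B: 0.535×0 + 3.32×1025 + 3.13×2498 + x×2902 + (z_c − 0.535 − 6.45 − x)×3342
The z_c×3342 term appears on both sides and cancels. Collect the known terms of each column as K = Σ(ρt)_known − 3342 × (depth of known layers): K_A = 85476.02 − 3342×29.86 = −14316.1; K_B = 11221.74 − 3342×(0.535 + 6.45) = −12122.13.
Balance: K_A = K_B − x×(3342 − 2902), so x = (K_B − K_A)/(3342 − 2902) = 2193.97/440 = 4.99 km.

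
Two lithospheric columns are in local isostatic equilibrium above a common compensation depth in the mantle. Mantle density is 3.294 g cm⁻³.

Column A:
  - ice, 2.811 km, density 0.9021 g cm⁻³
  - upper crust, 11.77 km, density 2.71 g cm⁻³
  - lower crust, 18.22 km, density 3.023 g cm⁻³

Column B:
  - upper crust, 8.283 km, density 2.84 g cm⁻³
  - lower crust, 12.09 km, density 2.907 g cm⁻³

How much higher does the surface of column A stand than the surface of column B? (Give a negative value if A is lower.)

3.06 km

For any compensation level in the mantle, the mantle terms cancel and isostasy reduces to e = (Σt_A − Σt_B) − (Σ(ρt)_A − Σ(ρt)_B) / ρ_m.
Σt_A = 32.801 km; Σt_B = 20.373 km; Σ(ρt)_A = 89.5115631; Σ(ρt)_B = 58.66935 (in km·g cm⁻³).
e = (32.801 − 20.373) − (89.5115631 − 58.66935) / 3.294 = 3.06 km.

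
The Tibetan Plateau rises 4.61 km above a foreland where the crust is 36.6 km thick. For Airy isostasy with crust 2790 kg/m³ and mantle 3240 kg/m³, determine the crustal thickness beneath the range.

69.8 km

Root depth r = h ρ_c / (ρ_m − ρ_c) = 4.61 km × 2790 / 450 = 28.58 km.
Total thickness = T + h + r = 36.6 km + 4.61 km + 28.58 km = 69.8 km.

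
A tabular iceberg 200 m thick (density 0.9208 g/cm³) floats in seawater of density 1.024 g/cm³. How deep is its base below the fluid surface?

Draft d = t ρ_obj/ρ_fluid = 200 m × 0.9208/1.024 = 180 m.

180 m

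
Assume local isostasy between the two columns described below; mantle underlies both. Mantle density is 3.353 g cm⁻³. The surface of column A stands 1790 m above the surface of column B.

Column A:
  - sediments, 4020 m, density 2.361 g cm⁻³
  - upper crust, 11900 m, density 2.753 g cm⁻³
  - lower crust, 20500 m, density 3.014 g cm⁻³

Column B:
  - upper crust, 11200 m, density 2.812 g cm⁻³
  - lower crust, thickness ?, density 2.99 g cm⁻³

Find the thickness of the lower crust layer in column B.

16600 m

Take the compensation level at the base of the deeper column (depth z_c below the surface of column A) and equate Σ ρ_i t_i down to z_c; mantle fills any gap and the z_c terms cancel.
Column A: 4020×2.361 + 11900×2.753 + 20500×3.014 + (z_c − 36420)×3.353
Column B: 1790×0 + 11200×2.812 + x×2.99 + (z_c − 1790 − 11200 − x)×3.353
The z_c×3.353 term appears on both sides and cancels. Collect the known terms of each column as K = Σ(ρt)_known − 3.353 × (depth of known layers): K_A = 104038.92 − 3.353×36420 = −18077.34; K_B = 31494.4 − 3.353×(1790 + 11200) = −12061.07.
Balance: K_A = K_B − x×(3.353 − 2.99), so x = (K_B − K_A)/(3.353 − 2.99) = 6016.27/0.363 = 16600 m.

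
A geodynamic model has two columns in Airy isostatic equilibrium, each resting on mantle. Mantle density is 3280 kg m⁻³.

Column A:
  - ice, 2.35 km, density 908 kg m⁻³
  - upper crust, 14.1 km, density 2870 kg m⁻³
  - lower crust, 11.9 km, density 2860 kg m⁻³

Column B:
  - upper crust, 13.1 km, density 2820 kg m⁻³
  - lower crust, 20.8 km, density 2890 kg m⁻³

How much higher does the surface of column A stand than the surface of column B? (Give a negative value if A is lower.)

0.675 km

For any compensation level in the mantle, the mantle terms cancel and isostasy reduces to e = (Σt_A − Σt_B) − (Σ(ρt)_A − Σ(ρt)_B) / ρ_m.
Σt_A = 28.35 km; Σt_B = 33.9 km; Σ(ρt)_A = 76634.8; Σ(ρt)_B = 97054 (in km·kg m⁻³).
e = (28.35 − 33.9) − (76634.8 − 97054) / 3280 = 0.675 km.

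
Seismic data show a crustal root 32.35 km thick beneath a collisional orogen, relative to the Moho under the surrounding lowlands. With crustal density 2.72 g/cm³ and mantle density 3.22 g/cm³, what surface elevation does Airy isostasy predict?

5.95 km

Equating mass per unit area of the two columns: ρ_c h = (ρ_m − ρ_c) r.
h = r (ρ_m − ρ_c) / ρ_c = 32.35 km × (3.22 − 2.72) / 2.72 = 5.95 km.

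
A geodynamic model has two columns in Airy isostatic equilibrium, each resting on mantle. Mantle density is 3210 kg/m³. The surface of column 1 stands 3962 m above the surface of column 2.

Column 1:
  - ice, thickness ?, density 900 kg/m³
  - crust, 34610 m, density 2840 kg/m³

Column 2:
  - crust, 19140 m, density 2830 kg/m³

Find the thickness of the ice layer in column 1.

Take the compensation level at the base of the deeper column (depth z_c below the surface of column 1) and equate Σ ρ_i t_i down to z_c; mantle fills any gap and the z_c terms cancel.
Column 1: x×900 + 34610×2840 + (z_c − 34610 − x)×3210
Column 2: 3962×0 + 19140×2830 + (z_c − 3962 − 19140)×3210
The z_c×3210 term appears on both sides and cancels. Collect the known terms of each column as K = Σ(ρt)_known − 3210 × (depth of known layers): K_1 = 98292400 − 3210×34610 = −12805700; K_2 = 54166200 − 3210×(3962 + 19140) = −19991220.
Balance: K_1 − x×(3210 − 900) = K_2, so x = (K_1 − K_2)/(3210 − 900) = 7185520/2310 = 3110 m.

3110 m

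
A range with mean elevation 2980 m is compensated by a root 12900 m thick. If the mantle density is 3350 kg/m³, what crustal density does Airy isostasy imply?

ρ_c h = (ρ_m − ρ_c) r → ρ_c (h + r) = ρ_m r → ρ_c = ρ_m r / (h + r).
ρ_c = 3350 × 12900 m / (2980 m + 12900 m) = 2720 kg/m³.

2720 kg/m³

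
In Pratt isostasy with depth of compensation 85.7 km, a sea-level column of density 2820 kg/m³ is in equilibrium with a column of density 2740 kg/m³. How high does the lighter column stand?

ρ_ref D = ρ (D + h) → h = D (ρ_ref − ρ)/ρ.
h = 85.7 km × (2820 − 2740)/2740 = 2.5 km.

2.5 km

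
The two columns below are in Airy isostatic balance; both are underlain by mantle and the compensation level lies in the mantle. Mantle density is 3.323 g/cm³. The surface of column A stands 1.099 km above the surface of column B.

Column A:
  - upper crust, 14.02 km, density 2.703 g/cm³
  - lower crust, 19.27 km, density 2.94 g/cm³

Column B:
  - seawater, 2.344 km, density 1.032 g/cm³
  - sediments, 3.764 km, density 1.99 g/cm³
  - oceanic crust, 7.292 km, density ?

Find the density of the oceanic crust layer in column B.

3.04 g/cm³

Take the compensation level at the base of the deeper column (depth z_c below the surface of column A) and equate Σ ρ_i t_i down to z_c; mantle fills any gap and the z_c terms cancel.
Column A: 14.02×2.703 + 19.27×2.94 + (z_c − 33.29)×3.323
Column B: 1.099×0 + 2.344×1.032 + 3.764×1.99 + 7.292×ρ + (z_c − 1.099 − 13.4)×3.323
The z_c×3.323 term appears on both sides and cancels. Collect the known terms of each column as K = Σ(ρt)_known − 3.323 × (depth of known layers): K_A = 94.54986 − 3.323×33.29 = −16.07281; K_B = 9.909368 − 3.323×(1.099 + 13.4) = −38.270809.
Balance: K_A = K_B + 7.292×ρ, so ρ = (K_A − K_B)/7.292 = 22.198/7.292 = 3.04 g/cm³.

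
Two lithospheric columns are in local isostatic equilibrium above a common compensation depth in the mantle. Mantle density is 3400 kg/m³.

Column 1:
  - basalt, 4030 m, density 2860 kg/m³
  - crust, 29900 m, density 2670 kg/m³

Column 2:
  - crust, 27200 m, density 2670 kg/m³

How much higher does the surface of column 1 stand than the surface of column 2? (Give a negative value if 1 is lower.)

1220 m

For any compensation level in the mantle, the mantle terms cancel and isostasy reduces to e = (Σt_1 − Σt_2) − (Σ(ρt)_1 − Σ(ρt)_2) / ρ_m.
Σt_1 = 33930 m; Σt_2 = 27200 m; Σ(ρt)_1 = 91358800; Σ(ρt)_2 = 72624000 (in m·kg/m³).
e = (33930 − 27200) − (91358800 − 72624000) / 3400 = 1220 m.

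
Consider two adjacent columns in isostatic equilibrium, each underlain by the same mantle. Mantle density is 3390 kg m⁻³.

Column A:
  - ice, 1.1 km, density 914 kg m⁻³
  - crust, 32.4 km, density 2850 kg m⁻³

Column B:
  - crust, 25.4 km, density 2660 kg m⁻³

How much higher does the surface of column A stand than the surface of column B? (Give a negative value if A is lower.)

0.495 km

For any compensation level in the mantle, the mantle terms cancel and isostasy reduces to e = (Σt_A − Σt_B) − (Σ(ρt)_A − Σ(ρt)_B) / ρ_m.
Σt_A = 33.5 km; Σt_B = 25.4 km; Σ(ρt)_A = 93345.4; Σ(ρt)_B = 67564 (in km·kg m⁻³).
e = (33.5 − 25.4) − (93345.4 − 67564) / 3390 = 0.495 km.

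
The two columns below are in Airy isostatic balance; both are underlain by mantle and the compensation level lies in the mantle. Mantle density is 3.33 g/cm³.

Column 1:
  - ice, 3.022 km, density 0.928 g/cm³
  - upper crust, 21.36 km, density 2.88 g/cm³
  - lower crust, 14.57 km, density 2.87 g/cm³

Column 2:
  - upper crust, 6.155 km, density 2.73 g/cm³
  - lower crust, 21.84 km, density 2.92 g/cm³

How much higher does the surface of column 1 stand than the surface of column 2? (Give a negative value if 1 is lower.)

For any compensation level in the mantle, the mantle terms cancel and isostasy reduces to e = (Σt_1 − Σt_2) − (Σ(ρt)_1 − Σ(ρt)_2) / ρ_m.
Σt_1 = 38.952 km; Σt_2 = 27.995 km; Σ(ρt)_1 = 106.137116; Σ(ρt)_2 = 80.57595 (in km·g/cm³).
e = (38.952 − 27.995) − (106.137116 − 80.57595) / 3.33 = 3.28 km.

3.28 km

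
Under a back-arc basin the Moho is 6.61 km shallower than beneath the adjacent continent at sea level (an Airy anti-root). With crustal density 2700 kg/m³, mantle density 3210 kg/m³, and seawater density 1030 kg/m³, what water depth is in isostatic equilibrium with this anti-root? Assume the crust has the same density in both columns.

Replacing a thickness d of crust by seawater at the top must be balanced by replacing crust with mantle at the base: d (ρ_c − ρ_w) = a (ρ_m − ρ_c).
d = a (ρ_m − ρ_c)/(ρ_c − ρ_w) = 6.61 km × 510/1670 = 2.02 km.

2.02 km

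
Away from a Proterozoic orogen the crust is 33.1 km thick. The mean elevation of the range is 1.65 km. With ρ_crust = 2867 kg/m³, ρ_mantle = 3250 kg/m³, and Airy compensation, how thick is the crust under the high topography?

47.1 km

Root depth r = h ρ_c / (ρ_m − ρ_c) = 1.65 km × 2867 / 383 = 12.35 km.
Total thickness = T + h + r = 33.1 km + 1.65 km + 12.35 km = 47.1 km.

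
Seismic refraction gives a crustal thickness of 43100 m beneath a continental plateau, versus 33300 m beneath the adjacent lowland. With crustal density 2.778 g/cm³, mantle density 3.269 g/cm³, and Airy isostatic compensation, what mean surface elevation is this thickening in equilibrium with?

1470 m

Excess crust Δ = 43100 m − 33300 m = 9800 m, split between elevation h and root r with h + r = Δ.
Airy balance ρ_c h = (ρ_m − ρ_c) r gives r = h ρ_c/(ρ_m − ρ_c), so h (1 + ρ_c/(ρ_m − ρ_c)) = Δ, i.e. h = Δ (ρ_m − ρ_c)/ρ_m.
h = 9800 m × 0.491/3.269 = 1470 m.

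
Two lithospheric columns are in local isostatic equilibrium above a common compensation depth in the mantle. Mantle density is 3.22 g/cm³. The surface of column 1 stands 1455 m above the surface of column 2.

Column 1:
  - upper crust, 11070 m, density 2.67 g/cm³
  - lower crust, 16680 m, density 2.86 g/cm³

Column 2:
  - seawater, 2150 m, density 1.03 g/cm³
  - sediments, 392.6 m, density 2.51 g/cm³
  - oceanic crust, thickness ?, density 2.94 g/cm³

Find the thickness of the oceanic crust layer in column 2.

8650 m

Take the compensation level at the base of the deeper column (depth z_c below the surface of column 1) and equate Σ ρ_i t_i down to z_c; mantle fills any gap and the z_c terms cancel.
Column 1: 11070×2.67 + 16680×2.86 + (z_c − 27750)×3.22
Column 2: 1455×0 + 2150×1.03 + 392.6×2.51 + x×2.94 + (z_c − 1455 − 2542.6 − x)×3.22
The z_c×3.22 term appears on both sides and cancels. Collect the known terms of each column as K = Σ(ρt)_known − 3.22 × (depth of known layers): K_1 = 77261.7 − 3.22×27750 = −12093.3; K_2 = 3199.926 − 3.22×(1455 + 2542.6) = −9672.346.
Balance: K_1 = K_2 − x×(3.22 − 2.94), so x = (K_2 − K_1)/(3.22 − 2.94) = 2420.95/0.28 = 8650 m.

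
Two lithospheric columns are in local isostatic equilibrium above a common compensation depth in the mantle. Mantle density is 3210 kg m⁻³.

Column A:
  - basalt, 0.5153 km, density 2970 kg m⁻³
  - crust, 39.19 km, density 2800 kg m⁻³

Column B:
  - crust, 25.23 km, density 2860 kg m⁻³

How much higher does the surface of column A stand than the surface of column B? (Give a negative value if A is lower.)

For any compensation level in the mantle, the mantle terms cancel and isostasy reduces to e = (Σt_A − Σt_B) − (Σ(ρt)_A − Σ(ρt)_B) / ρ_m.
Σt_A = 39.7053 km; Σt_B = 25.23 km; Σ(ρt)_A = 111262.441; Σ(ρt)_B = 72157.8 (in km·kg m⁻³).
e = (39.7053 − 25.23) − (111262.441 − 72157.8) / 3210 = 2.29 km.

2.29 km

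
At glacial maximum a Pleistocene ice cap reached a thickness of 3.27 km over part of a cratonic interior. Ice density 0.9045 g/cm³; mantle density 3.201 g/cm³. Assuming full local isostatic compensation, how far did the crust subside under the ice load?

0.924 km

Isostatic balance requires: the ice load ρ_ice t is balanced by mantle displaced below, ρ_m s.
s = t ρ_ice / ρ_m = 3.27 km × 0.9045/3.201 = 0.924 km.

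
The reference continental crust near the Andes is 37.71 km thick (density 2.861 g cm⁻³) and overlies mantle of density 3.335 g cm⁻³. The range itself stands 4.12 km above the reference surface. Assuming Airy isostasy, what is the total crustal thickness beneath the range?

Root depth r = h ρ_c / (ρ_m − ρ_c) = 4.12 km × 2.861 / 0.474 = 24.87 km.
Total thickness = T + h + r = 37.71 km + 4.12 km + 24.87 km = 66.7 km.

66.7 km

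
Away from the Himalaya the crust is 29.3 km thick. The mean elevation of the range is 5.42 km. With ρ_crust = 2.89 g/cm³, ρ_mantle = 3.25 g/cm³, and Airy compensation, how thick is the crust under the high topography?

78.2 km

Root depth r = h ρ_c / (ρ_m − ρ_c) = 5.42 km × 2.89 / 0.36 = 43.51 km.
Total thickness = T + h + r = 29.3 km + 5.42 km + 43.51 km = 78.2 km.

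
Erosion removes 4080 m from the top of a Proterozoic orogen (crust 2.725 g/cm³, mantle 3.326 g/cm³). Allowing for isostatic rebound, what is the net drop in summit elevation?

Rebound u = e ρ_c/ρ_m = 4080 m × 2.725/3.326 = 3343 m.
Net surface drop = e − u = 4080 m − 3343 m = e (ρ_m − ρ_c)/ρ_m = 737 m.

737 m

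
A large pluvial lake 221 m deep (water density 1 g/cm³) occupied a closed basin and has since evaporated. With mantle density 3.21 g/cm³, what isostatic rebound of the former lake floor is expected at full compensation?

68.8 m

u = d ρ_w/ρ_m = 221 m × 1/3.21 = 68.8 m.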